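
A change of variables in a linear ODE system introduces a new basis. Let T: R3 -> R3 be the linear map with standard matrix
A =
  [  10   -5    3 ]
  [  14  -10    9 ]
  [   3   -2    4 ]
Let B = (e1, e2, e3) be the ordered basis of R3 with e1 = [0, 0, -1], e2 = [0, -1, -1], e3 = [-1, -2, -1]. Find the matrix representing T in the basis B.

[[-2, 1, 3], [3, 3, -3], [3, -2, 3]]

With P the matrix whose columns are e1, ..., e3, [T]_B = P^(-1) A P.
Column by column: T(e1) = A e1 = [-3, -9, -4]; its B-coordinates [-2, 3, 3] give column 1.
Continuing for each basis vector yields [T]_B = [[-2, 1, 3], [3, 3, -3], [3, -2, 3]].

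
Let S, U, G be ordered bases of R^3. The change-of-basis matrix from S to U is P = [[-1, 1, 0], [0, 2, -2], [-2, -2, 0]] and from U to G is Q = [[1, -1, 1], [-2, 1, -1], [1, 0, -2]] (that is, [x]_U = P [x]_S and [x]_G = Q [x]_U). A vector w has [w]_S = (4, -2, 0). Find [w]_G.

Apply P to get U-coordinates (-6, -4, -4), then Q to get G-coordinates.
The result is [w]_G = (-6, 12, 2).

(-6, 12, 2)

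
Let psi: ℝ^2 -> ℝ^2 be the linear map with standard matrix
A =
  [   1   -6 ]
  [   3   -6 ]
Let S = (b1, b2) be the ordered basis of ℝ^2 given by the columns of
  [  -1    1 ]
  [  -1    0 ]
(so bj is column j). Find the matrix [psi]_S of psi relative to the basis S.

[[-3, -3], [2, -2]]

The j-th column of [psi]_S is [psi(bj)]_S.
psi(b1) = A b1 = (5, 3) = -3b1 + 2b2, so column 1 is (-3, 2).
Repeating for b2 and assembling the columns gives [[-3, -3], [2, -2]].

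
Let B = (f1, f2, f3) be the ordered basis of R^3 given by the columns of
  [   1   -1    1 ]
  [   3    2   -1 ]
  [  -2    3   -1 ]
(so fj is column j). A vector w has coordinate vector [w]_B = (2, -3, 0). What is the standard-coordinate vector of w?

(5, 0, -13)

The coordinates say w = 2f1 - 3f2 + 0·f3; adding the scaled basis vectors gives (5, 0, -13).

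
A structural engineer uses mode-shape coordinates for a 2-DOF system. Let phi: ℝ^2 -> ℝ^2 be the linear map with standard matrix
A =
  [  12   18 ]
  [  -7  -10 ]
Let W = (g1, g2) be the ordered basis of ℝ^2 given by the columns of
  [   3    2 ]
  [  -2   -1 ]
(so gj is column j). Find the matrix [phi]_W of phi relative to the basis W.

Let P have columns g1, g2. Then [phi]_W = P^(-1) A P.
Here det P = 1, so P^(-1) is integer; computing A P first and then P^(-1)(A P) gives [[2, 2], [-3, 0]].

[[2, 2], [-3, 0]]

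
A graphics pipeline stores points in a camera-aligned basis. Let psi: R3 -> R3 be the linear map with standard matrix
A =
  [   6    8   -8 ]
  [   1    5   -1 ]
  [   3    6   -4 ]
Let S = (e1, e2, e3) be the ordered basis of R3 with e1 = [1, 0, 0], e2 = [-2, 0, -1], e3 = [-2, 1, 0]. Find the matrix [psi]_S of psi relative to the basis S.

The j-th column of [psi]_S is [psi(ej)]_S.
psi(e1) = A e1 = [6, 1, 3] = 2e1 - 3e2 + e3, so column 1 is [2, -3, 1].
Repeating for e2, e3 and assembling the columns gives [[2, -2, 2], [-3, 2, 0], [1, -1, 3]].

[[2, -2, 2], [-3, 2, 0], [1, -1, 3]]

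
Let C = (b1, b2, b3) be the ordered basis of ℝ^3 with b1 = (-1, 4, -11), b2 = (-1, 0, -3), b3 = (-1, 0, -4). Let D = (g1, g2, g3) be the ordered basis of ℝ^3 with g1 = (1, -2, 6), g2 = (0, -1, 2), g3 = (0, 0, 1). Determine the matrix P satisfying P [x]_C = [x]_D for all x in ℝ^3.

Let M have columns bj and N have columns gj. Then for every x, N [x]_D = x = M [x]_C, so P = N^(-1) M.
Since det N = -1, N^(-1) has integer entries; multiplying gives P = [[-1, -1, -1], [-2, 2, 2], [-1, -1, -2]].

[[-1, -1, -1], [-2, 2, 2], [-1, -1, -2]]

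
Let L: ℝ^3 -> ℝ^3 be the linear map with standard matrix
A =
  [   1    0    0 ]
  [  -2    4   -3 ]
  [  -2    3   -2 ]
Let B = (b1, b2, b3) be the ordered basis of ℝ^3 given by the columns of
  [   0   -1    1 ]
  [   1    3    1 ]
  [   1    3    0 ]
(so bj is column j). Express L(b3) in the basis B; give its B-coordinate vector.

<1, 0, 1>

Column 3 of [L]_B is the B-coordinate vector of L(b3).
In standard coordinates L(b3) = A b3 = <1, 2, 1>.
Converting to B: <1, 2, 1> = b1 + 0·b2 + b3, so the coordinate vector is <1, 0, 1>.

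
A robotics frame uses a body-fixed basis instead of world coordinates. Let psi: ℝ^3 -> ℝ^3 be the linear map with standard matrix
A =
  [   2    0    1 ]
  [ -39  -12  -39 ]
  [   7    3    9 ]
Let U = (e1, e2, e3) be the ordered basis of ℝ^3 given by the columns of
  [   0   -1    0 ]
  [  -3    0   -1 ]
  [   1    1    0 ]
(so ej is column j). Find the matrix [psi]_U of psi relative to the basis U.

Let P have columns e1, ..., e3. Then [psi]_U = P^(-1) A P.
Here det P = 1, so P^(-1) is integer; computing A P first and then P^(-1)(A P) gives [[1, 1, -3], [-1, 1, 0], [0, -3, -3]].

[[1, 1, -3], [-1, 1, 0], [0, -3, -3]]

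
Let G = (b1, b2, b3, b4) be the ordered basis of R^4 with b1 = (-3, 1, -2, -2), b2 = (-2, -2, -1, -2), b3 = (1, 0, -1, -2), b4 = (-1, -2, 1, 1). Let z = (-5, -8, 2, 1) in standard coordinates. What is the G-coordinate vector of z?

[z]_G is the unique c with M c = z, where M has columns b1, ..., b4.
Gaussian elimination on [M | z] yields c = (0, 1, 0, 3).
Check: 0·b1 + b2 + 0·b3 + 3b4 = (-5, -8, 2, 1).

(0, 1, 0, 3)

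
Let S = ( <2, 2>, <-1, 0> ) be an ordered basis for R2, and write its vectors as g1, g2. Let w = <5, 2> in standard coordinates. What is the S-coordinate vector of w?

[w]_S is the unique c with M c = w, where M has columns g1, g2.
System: 2c_1 - c_2 = 5, 2c_1 + 0c_2 = 2; solving gives c_1 = 1, c_2 = -3.
Check: g1 - 3g2 = <5, 2>.

<1, -3>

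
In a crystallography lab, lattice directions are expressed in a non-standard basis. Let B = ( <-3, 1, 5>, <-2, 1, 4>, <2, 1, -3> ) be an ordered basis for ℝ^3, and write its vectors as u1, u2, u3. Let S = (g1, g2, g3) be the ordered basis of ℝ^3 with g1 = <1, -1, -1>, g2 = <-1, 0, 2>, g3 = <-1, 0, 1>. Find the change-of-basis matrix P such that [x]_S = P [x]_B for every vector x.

[[-1, -1, -1], [2, 2, -1], [0, -1, -2]]

Let M have columns uj and N have columns gj. Then for every x, N [x]_S = x = M [x]_B, so P = N^(-1) M.
Since det N = 1, N^(-1) has integer entries; multiplying gives P = [[-1, -1, -1], [2, 2, -1], [0, -1, -2]].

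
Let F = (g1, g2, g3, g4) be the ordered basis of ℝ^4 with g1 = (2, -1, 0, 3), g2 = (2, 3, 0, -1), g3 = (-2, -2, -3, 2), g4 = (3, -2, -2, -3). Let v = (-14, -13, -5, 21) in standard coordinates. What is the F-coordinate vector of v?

We seek scalars with c_1 g1 + ... + c_4 g4 = v; equivalently solve M c = v where the columns of M are g1, ..., g4.
Gaussian elimination on [M | v] yields c = (2, -3, 3, -2).
Check: 2g1 - 3g2 + 3g3 - 2g4 = (-14, -13, -5, 21).

(2, -3, 3, -2)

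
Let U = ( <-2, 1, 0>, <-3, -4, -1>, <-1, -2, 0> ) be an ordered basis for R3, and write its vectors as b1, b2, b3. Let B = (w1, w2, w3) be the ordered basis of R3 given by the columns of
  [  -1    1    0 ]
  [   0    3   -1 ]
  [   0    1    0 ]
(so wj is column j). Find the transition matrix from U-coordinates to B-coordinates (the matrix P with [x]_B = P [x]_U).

[[2, 2, 1], [0, -1, 0], [-1, 1, 2]]

Column j of P is [bj]_B, since P maps U-coordinates to B-coordinates.
Expressing b1 in B: b1 = 2w1 + 0·w2 - w3, so column 1 of P is <2, 0, -1>.
Doing the same for each bj gives P = [[2, 2, 1], [0, -1, 0], [-1, 1, 2]].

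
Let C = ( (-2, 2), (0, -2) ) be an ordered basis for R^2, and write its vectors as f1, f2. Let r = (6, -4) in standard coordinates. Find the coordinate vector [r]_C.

(-3, -1)

Write r = c_1 f1 + c_2 f2 and solve for the c_i.
System: -2c_1 + 0c_2 = 6, 2c_1 - 2c_2 = -4; solving gives c_1 = -3, c_2 = -1.
Check: -3f1 - f2 = (6, -4).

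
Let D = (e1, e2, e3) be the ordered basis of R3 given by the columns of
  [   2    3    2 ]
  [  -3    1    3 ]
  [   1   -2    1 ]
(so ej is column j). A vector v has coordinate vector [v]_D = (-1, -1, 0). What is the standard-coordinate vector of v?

(-5, 2, 1)

The coordinates say v = -e1 - e2 + 0·e3; adding the scaled basis vectors gives (-5, 2, 1).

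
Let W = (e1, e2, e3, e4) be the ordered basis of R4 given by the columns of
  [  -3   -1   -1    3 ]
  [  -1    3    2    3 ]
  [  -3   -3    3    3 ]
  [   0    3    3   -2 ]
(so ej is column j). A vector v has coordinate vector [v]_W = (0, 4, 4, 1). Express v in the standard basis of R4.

(-5, 23, 3, 22)

By definition v = 0·e1 + 4e2 + 4e3 + e4.
Summing componentwise gives (-5, 23, 3, 22).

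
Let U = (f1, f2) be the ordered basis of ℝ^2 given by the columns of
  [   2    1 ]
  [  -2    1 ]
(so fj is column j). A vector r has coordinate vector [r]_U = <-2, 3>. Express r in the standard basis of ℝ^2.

<-1, 7>

By definition r = -2f1 + 3f2.
Summing componentwise gives <-1, 7>.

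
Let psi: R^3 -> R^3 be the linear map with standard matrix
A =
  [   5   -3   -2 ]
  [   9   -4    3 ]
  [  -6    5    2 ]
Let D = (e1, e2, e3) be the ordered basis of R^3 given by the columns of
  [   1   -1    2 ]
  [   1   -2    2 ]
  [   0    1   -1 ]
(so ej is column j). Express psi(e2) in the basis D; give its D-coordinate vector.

(-2, -3, -1)

Compute psi(e2) = A e2 = (-1, 2, -2) in standard coordinates.
Then write this in D-coordinates: solve for y in y_1 e1 + ... + y_3 e3 = (-1, 2, -2).
This gives y = (-2, -3, -1), which is column 2 of [psi]_D.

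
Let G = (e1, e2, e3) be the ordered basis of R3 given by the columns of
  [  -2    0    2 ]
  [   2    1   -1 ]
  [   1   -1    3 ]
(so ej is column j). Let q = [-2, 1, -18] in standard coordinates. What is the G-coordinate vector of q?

[-3, 3, -4]

We seek scalars with c_1 e1 + ... + c_3 e3 = q; equivalently solve M c = q where the columns of M are e1, ..., e3.
Gaussian elimination on [M | q] yields c = (-3, 3, -4).
Check: -3e1 + 3e2 - 4e3 = [-2, 1, -18].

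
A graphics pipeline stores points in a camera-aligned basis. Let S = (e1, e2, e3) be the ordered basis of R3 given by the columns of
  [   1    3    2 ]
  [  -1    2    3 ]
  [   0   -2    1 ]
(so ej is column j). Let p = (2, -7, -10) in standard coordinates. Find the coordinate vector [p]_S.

(1, 3, -4)

[p]_S is the unique c with M c = p, where M has columns e1, ..., e3.
Gaussian elimination on [M | p] yields c = (1, 3, -4).
Check: e1 + 3e2 - 4e3 = (2, -7, -10).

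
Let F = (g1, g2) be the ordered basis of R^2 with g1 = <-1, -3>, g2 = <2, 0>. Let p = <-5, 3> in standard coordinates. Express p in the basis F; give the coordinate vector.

We seek scalars with c_1 g1 + c_2 g2 = p; equivalently solve M c = p where the columns of M are g1, g2.
System: -c_1 + 2c_2 = -5, -3c_1 + 0c_2 = 3; solving gives c_1 = -1, c_2 = -3.
Check: -g1 - 3g2 = <-5, 3>.

<-1, -3>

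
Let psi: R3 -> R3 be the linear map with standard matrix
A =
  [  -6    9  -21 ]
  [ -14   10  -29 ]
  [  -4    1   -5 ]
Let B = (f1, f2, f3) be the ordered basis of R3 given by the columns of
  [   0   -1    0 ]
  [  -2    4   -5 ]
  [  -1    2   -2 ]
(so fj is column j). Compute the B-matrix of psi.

[[-3, 2, -3], [-3, 0, 3], [-3, 0, 2]]

The j-th column of [psi]_B is [psi(fj)]_B.
psi(f1) = A f1 = [3, 9, 3] = -3f1 - 3f2 - 3f3, so column 1 is [-3, -3, -3].
Repeating for f2, f3 and assembling the columns gives [[-3, 2, -3], [-3, 0, 3], [-3, 0, 2]].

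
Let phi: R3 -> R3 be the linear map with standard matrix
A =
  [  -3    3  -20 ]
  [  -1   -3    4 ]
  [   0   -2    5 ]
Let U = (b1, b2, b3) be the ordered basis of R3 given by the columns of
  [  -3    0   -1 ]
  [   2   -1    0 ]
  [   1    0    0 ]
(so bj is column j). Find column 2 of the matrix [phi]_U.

[2, 1, -3]

Compute phi(b2) = A b2 = [-3, 3, 2] in standard coordinates.
Then write this in U-coordinates: solve for y in y_1 b1 + ... + y_3 b3 = [-3, 3, 2].
This gives y = [2, 1, -3], which is column 2 of [phi]_U.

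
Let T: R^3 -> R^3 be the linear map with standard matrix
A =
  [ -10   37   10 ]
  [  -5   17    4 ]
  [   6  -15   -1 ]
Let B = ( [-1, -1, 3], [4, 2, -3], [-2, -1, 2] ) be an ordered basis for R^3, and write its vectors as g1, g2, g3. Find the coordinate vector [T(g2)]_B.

[0, 1, 0]

Compute T(g2) = A g2 = [4, 2, -3] in standard coordinates.
Then write this in B-coordinates: solve for y in y_1 g1 + ... + y_3 g3 = [4, 2, -3].
This gives y = [0, 1, 0], which is column 2 of [T]_B.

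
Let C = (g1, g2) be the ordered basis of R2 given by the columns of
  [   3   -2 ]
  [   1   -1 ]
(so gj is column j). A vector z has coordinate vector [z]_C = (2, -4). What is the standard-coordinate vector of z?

The coordinates say z = 2g1 - 4g2; adding the scaled basis vectors gives (14, 6).

(14, 6)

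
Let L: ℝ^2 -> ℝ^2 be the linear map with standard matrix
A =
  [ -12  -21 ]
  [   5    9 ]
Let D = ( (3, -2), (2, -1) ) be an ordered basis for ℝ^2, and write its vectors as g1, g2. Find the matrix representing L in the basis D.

[[0, 1], [3, -3]]

Let P have columns g1, g2. Then [L]_D = P^(-1) A P.
Here det P = 1, so P^(-1) is integer; computing A P first and then P^(-1)(A P) gives [[0, 1], [3, -3]].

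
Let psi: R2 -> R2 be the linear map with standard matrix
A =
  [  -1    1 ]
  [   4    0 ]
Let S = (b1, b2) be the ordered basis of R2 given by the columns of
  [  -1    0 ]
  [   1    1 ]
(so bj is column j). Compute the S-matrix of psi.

[[-2, -1], [-2, 1]]

The j-th column of [psi]_S is [psi(bj)]_S.
psi(b1) = A b1 = [2, -4] = -2b1 - 2b2, so column 1 is [-2, -2].
Repeating for b2 and assembling the columns gives [[-2, -1], [-2, 1]].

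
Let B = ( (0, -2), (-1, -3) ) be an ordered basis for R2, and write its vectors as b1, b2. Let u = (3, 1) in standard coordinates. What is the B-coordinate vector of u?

[u]_B is the unique c with M c = u, where M has columns b1, b2.
System: 0c_1 - c_2 = 3, -2c_1 - 3c_2 = 1; solving gives c_1 = 4, c_2 = -3.
Check: 4b1 - 3b2 = (3, 1).

(4, -3)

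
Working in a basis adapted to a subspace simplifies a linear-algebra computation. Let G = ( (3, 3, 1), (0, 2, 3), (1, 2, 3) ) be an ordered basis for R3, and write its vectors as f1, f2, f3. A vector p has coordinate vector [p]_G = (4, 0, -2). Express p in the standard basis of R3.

The coordinates say p = 4f1 + 0·f2 - 2f3; adding the scaled basis vectors gives (10, 8, -2).

(10, 8, -2)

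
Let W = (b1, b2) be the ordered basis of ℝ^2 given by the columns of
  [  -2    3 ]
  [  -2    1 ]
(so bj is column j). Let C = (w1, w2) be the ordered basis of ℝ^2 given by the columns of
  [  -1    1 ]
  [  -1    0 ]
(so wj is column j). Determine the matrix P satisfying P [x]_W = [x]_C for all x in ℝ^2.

[[2, -1], [0, 2]]

Column j of P is [bj]_C, since P maps W-coordinates to C-coordinates.
Expressing b1 in C: b1 = 2w1 + 0·w2, so column 1 of P is (2, 0).
Doing the same for each bj gives P = [[2, -1], [0, 2]].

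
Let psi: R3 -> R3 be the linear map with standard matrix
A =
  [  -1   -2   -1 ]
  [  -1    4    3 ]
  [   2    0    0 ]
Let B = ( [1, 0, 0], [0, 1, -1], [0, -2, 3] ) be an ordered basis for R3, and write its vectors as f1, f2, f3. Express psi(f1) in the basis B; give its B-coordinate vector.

[-1, 1, 1]

Column 1 of [psi]_B is the B-coordinate vector of psi(f1).
In standard coordinates psi(f1) = A f1 = [-1, -1, 2].
Converting to B: [-1, -1, 2] = -f1 + f2 + f3, so the coordinate vector is [-1, 1, 1].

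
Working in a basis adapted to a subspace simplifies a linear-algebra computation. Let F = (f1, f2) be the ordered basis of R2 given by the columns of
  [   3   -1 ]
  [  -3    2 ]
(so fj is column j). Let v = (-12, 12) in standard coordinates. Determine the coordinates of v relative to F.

(-4, 0)

[v]_F is the unique c with M c = v, where M has columns f1, f2.
System: 3c_1 - c_2 = -12, -3c_1 + 2c_2 = 12; solving gives c_1 = -4, c_2 = 0.
Check: -4f1 + 0·f2 = (-12, 12).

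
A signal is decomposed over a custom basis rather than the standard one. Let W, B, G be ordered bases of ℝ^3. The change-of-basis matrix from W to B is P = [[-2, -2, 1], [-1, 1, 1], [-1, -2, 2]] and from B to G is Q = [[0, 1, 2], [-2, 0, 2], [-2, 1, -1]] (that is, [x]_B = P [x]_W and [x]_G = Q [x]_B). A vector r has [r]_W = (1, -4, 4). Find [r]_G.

First [r]_B = P [r]_W = (10, -1, 15).
Then [r]_G = Q [r]_B = (29, 10, -36).

(29, 10, -36)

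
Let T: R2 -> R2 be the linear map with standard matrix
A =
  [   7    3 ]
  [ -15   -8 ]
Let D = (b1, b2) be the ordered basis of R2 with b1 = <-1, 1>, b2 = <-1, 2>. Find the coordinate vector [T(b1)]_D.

Compute T(b1) = A b1 = <-4, 7> in standard coordinates.
Then write this in D-coordinates: solve for y in y_1 b1 + y_2 b2 = <-4, 7>.
This gives y = <1, 3>, which is column 1 of [T]_D.

<1, 3>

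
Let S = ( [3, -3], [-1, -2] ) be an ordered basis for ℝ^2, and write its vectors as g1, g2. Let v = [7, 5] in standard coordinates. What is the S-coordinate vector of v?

Write v = c_1 g1 + c_2 g2 and solve for the c_i.
System: 3c_1 - c_2 = 7, -3c_1 - 2c_2 = 5; solving gives c_1 = 1, c_2 = -4.
Check: g1 - 4g2 = [7, 5].

[1, -4]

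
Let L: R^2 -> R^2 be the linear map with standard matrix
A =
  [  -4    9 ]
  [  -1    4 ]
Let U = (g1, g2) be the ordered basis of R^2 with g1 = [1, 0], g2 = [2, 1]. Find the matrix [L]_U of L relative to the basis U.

The j-th column of [L]_U is [L(gj)]_U.
L(g1) = A g1 = [-4, -1] = -2g1 - g2, so column 1 is [-2, -1].
Repeating for g2 and assembling the columns gives [[-2, -3], [-1, 2]].

[[-2, -3], [-1, 2]]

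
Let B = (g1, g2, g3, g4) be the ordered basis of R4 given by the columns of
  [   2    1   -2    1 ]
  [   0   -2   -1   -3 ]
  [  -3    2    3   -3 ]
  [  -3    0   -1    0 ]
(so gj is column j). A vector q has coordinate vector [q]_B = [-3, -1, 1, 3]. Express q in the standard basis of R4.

[-6, -8, 1, 8]

The coordinates say q = -3g1 - g2 + g3 + 3g4; adding the scaled basis vectors gives [-6, -8, 1, 8].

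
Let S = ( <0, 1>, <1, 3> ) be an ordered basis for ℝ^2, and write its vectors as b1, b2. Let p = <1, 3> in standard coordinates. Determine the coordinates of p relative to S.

<0, 1>

We seek scalars with c_1 b1 + c_2 b2 = p; equivalently solve M c = p where the columns of M are b1, b2.
System: 0c_1 + c_2 = 1, c_1 + 3c_2 = 3; solving gives c_1 = 0, c_2 = 1.
Check: 0·b1 + b2 = <1, 3>.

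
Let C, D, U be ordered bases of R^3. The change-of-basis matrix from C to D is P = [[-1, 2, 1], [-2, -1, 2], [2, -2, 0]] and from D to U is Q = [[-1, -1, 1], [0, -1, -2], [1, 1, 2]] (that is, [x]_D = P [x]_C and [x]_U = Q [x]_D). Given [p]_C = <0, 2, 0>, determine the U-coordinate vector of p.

Composing the changes, [p]_U = Q P [p]_C.
Q P = [[5, -3, -3], [-2, 5, -2], [1, -3, 3]]; applying this to <0, 2, 0> gives <-6, 10, -6>.

<-6, 10, -6>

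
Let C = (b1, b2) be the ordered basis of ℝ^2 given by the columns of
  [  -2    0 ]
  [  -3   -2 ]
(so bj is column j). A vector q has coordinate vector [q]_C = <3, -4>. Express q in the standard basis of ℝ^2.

<-6, -1>

The coordinates say q = 3b1 - 4b2; adding the scaled basis vectors gives <-6, -1>.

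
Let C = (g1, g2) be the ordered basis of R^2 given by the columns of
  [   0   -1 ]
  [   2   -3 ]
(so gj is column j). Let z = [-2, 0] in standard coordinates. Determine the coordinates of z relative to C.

[3, 2]

[z]_C is the unique c with M c = z, where M has columns g1, g2.
System: 0c_1 - c_2 = -2, 2c_1 - 3c_2 = 0; solving gives c_1 = 3, c_2 = 2.
Check: 3g1 + 2g2 = [-2, 0].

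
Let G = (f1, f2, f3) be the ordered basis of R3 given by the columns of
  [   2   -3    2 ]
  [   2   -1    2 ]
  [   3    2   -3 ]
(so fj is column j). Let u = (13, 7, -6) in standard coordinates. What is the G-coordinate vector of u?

[u]_G is the unique c with M c = u, where M has columns f1, ..., f3.
Row-reducing the augmented matrix [M | u] gives c = (1, -3, 1).
Check: f1 - 3f2 + f3 = (13, 7, -6).

(1, -3, 1)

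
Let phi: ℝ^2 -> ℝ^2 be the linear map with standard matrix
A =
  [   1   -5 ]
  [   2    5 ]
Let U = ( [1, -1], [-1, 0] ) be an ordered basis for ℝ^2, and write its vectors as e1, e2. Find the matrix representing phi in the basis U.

[[3, 2], [-3, 3]]

Let P have columns e1, e2. Then [phi]_U = P^(-1) A P.
Here det P = -1, so P^(-1) is integer; computing A P first and then P^(-1)(A P) gives [[3, 2], [-3, 3]].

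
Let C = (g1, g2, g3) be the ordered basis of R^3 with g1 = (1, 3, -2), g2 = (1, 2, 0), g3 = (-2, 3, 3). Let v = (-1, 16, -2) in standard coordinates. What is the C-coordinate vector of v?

We seek scalars with c_1 g1 + ... + c_3 g3 = v; equivalently solve M c = v where the columns of M are g1, ..., g3.
Solving this 3x3 system gives c = (4, -1, 2).
Check: 4g1 - g2 + 2g3 = (-1, 16, -2).

(4, -1, 2)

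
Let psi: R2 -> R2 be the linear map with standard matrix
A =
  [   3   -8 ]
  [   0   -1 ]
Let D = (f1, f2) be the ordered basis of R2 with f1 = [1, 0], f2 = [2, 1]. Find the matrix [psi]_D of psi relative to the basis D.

The j-th column of [psi]_D is [psi(fj)]_D.
psi(f1) = A f1 = [3, 0] = 3f1 + 0·f2, so column 1 is [3, 0].
Repeating for f2 and assembling the columns gives [[3, 0], [0, -1]].

[[3, 0], [0, -1]]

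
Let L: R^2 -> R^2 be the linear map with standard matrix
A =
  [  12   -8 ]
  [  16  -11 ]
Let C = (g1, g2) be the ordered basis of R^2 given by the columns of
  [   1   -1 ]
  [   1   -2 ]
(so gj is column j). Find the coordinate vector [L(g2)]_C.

Compute L(g2) = A g2 = <4, 6> in standard coordinates.
Then write this in C-coordinates: solve for y in y_1 g1 + y_2 g2 = <4, 6>.
This gives y = <2, -2>, which is column 2 of [L]_C.

<2, -2>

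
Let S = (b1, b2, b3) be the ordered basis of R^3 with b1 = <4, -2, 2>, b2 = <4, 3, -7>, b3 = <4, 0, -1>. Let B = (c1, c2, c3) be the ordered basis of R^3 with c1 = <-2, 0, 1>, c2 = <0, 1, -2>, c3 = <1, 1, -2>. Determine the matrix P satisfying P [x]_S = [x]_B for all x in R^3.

Column j of P is [bj]_B, since P maps S-coordinates to B-coordinates.
Expressing b1 in B: b1 = -2c1 - 2c2 + 0·c3, so column 1 of P is <-2, -2, 0>.
Doing the same for each bj gives P = [[-2, -1, -1], [-2, 1, -2], [0, 2, 2]].

[[-2, -1, -1], [-2, 1, -2], [0, 2, 2]]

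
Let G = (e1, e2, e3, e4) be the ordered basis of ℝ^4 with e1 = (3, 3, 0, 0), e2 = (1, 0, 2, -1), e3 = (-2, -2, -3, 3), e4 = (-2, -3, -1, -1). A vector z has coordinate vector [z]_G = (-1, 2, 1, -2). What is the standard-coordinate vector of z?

(1, 1, 3, 3)

By definition z = -e1 + 2e2 + e3 - 2e4.
Summing componentwise gives (1, 1, 3, 3).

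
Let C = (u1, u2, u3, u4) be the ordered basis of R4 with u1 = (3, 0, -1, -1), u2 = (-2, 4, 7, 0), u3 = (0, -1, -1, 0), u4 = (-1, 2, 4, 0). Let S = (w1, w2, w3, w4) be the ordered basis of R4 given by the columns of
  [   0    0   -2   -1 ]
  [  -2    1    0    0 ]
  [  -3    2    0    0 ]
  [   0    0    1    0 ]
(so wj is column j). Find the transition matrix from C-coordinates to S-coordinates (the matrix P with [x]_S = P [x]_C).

Let M have columns uj and N have columns wj. Then for every x, N [x]_S = x = M [x]_C, so P = N^(-1) M.
Since det N = -1, N^(-1) has integer entries; multiplying gives P = [[-1, -1, 1, 0], [-2, 2, 1, 2], [-1, 0, 0, 0], [-1, 2, 0, 1]].

[[-1, -1, 1, 0], [-2, 2, 1, 2], [-1, 0, 0, 0], [-1, 2, 0, 1]]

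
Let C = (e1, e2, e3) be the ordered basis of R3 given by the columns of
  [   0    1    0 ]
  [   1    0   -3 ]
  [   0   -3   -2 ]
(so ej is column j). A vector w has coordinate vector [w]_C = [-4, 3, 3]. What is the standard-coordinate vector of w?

[3, -13, -15]

By definition w = -4e1 + 3e2 + 3e3.
Summing componentwise gives [3, -13, -15].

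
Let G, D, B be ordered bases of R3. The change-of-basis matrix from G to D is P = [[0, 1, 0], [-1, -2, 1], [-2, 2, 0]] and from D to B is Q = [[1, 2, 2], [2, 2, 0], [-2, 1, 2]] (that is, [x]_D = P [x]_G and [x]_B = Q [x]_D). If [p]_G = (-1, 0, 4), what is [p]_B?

(14, 10, 9)

Apply P to get D-coordinates (0, 5, 2), then Q to get B-coordinates.
The result is [p]_B = (14, 10, 9).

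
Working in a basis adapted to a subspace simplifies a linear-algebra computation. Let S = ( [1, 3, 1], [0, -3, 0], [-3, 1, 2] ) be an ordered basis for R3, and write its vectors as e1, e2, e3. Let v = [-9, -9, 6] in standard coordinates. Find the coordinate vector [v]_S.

[0, 4, 3]

We seek scalars with c_1 e1 + ... + c_3 e3 = v; equivalently solve M c = v where the columns of M are e1, ..., e3.
Solving this 3x3 system gives c = (0, 4, 3).
Check: 0·e1 + 4e2 + 3e3 = [-9, -9, 6].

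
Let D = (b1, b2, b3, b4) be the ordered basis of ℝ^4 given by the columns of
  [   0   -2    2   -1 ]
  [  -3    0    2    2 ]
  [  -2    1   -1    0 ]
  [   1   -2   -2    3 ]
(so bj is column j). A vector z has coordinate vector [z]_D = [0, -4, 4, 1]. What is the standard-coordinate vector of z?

[15, 10, -8, 3]

z = M [z]_D, where M has columns b1, ..., b4.
Carrying out the matrix-vector product, z = [15, 10, -8, 3].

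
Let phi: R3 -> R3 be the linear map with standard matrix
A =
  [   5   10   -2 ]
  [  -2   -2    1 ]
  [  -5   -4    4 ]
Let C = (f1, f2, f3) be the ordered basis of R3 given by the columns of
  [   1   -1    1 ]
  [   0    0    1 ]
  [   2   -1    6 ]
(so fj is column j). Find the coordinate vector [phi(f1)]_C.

Compute phi(f1) = A f1 = (1, 0, 3) in standard coordinates.
Then write this in C-coordinates: solve for y in y_1 f1 + ... + y_3 f3 = (1, 0, 3).
This gives y = (2, 1, 0), which is column 1 of [phi]_C.

(2, 1, 0)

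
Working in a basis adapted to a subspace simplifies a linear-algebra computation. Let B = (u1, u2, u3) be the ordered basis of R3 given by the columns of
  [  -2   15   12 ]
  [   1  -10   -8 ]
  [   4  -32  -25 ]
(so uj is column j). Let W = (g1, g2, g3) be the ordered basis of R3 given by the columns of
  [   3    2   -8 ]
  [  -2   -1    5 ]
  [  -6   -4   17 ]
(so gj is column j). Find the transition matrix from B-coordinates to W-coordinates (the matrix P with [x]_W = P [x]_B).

[[0, 1, 2], [-1, -2, -1], [0, -2, -1]]

Let M have columns uj and N have columns gj. Then for every x, N [x]_W = x = M [x]_B, so P = N^(-1) M.
Since det N = 1, N^(-1) has integer entries; multiplying gives P = [[0, 1, 2], [-1, -2, -1], [0, -2, -1]].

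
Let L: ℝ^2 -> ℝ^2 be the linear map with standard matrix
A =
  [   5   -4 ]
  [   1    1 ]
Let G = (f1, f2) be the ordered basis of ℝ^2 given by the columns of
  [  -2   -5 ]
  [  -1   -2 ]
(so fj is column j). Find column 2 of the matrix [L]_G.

[1, 3]

Compute L(f2) = A f2 = [-17, -7] in standard coordinates.
Then write this in G-coordinates: solve for y in y_1 f1 + y_2 f2 = [-17, -7].
This gives y = [1, 3], which is column 2 of [L]_G.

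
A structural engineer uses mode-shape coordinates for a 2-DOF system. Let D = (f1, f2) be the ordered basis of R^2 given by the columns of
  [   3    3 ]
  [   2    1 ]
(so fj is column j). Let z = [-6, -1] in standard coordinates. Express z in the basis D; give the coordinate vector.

[1, -3]

[z]_D is the unique c with M c = z, where M has columns f1, f2.
System: 3c_1 + 3c_2 = -6, 2c_1 + c_2 = -1; solving gives c_1 = 1, c_2 = -3.
Check: f1 - 3f2 = [-6, -1].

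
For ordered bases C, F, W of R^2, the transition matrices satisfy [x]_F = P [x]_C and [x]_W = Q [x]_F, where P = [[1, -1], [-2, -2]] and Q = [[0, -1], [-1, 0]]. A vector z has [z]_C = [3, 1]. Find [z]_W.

[8, -2]

Apply P to get F-coordinates [2, -8], then Q to get W-coordinates.
The result is [z]_W = [8, -2].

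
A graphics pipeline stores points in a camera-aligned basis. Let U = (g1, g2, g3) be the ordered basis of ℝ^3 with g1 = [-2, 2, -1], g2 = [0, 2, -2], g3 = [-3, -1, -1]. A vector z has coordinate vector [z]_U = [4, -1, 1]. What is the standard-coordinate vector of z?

[-11, 5, -3]

By definition z = 4g1 - g2 + g3.
Summing componentwise gives [-11, 5, -3].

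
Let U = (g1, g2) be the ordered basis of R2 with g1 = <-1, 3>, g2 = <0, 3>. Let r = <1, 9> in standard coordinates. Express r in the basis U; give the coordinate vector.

We seek scalars with c_1 g1 + c_2 g2 = r; equivalently solve M c = r where the columns of M are g1, g2.
System: -c_1 + 0c_2 = 1, 3c_1 + 3c_2 = 9; solving gives c_1 = -1, c_2 = 4.
Check: -g1 + 4g2 = <1, 9>.

<-1, 4>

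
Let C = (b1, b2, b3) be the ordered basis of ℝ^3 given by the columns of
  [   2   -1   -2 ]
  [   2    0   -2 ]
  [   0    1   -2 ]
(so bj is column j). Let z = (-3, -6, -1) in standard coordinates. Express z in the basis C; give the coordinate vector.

(-4, -3, -1)

Write z = c_1 b1 + ... + c_3 b3 and solve for the c_i.
Solving this 3x3 system gives c = (-4, -3, -1).
Check: -4b1 - 3b2 - b3 = (-3, -6, -1).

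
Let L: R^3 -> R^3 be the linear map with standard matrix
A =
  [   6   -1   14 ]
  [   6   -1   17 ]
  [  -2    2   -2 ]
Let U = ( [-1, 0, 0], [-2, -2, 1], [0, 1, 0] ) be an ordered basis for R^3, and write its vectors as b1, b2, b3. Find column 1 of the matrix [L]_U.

[2, 2, -2]

Compute L(b1) = A b1 = [-6, -6, 2] in standard coordinates.
Then write this in U-coordinates: solve for y in y_1 b1 + ... + y_3 b3 = [-6, -6, 2].
This gives y = [2, 2, -2], which is column 1 of [L]_U.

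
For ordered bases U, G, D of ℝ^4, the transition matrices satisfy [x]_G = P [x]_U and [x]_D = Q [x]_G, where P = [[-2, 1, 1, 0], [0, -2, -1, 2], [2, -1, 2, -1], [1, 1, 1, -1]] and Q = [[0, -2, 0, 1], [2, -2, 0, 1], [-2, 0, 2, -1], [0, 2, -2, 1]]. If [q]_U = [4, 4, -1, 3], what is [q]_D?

Composing the changes, [q]_D = Q P [q]_U.
Q P = [[1, 5, 3, -5], [-3, 7, 5, -5], [7, -5, 1, -1], [-3, -1, -5, 5]]; applying this to [4, 4, -1, 3] gives [6, -4, 4, 4].

[6, -4, 4, 4]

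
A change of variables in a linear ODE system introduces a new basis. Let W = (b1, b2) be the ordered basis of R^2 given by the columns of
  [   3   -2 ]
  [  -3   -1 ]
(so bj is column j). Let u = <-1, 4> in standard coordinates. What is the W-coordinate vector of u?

Write u = c_1 b1 + c_2 b2 and solve for the c_i.
System: 3c_1 - 2c_2 = -1, -3c_1 - c_2 = 4; solving gives c_1 = -1, c_2 = -1.
Check: -b1 - b2 = <-1, 4>.

<-1, -1>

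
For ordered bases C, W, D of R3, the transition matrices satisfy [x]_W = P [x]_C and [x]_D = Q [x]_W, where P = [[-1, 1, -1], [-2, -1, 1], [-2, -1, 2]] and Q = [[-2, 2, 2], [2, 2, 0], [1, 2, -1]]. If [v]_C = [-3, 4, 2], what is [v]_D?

[10, 18, 7]

Apply P to get W-coordinates [5, 4, 6], then Q to get D-coordinates.
The result is [v]_D = [10, 18, 7].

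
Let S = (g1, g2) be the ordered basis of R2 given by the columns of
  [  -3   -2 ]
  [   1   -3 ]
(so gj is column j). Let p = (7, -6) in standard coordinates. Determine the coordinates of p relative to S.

(-3, 1)

We seek scalars with c_1 g1 + c_2 g2 = p; equivalently solve M c = p where the columns of M are g1, g2.
System: -3c_1 - 2c_2 = 7, c_1 - 3c_2 = -6; solving gives c_1 = -3, c_2 = 1.
Check: -3g1 + g2 = (7, -6).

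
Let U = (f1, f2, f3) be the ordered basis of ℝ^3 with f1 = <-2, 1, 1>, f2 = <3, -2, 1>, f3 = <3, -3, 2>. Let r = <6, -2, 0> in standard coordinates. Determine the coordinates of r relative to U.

<0, 4, -2>

Write r = c_1 f1 + ... + c_3 f3 and solve for the c_i.
Row-reducing the augmented matrix [M | r] gives c = (0, 4, -2).
Check: 0·f1 + 4f2 - 2f3 = <6, -2, 0>.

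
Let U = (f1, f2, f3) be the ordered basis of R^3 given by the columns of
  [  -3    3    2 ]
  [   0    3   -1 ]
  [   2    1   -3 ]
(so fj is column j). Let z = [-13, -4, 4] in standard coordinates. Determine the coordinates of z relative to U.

[4, -1, 1]

We seek scalars with c_1 f1 + ... + c_3 f3 = z; equivalently solve M c = z where the columns of M are f1, ..., f3.
Solving this 3x3 system gives c = (4, -1, 1).
Check: 4f1 - f2 + f3 = [-13, -4, 4].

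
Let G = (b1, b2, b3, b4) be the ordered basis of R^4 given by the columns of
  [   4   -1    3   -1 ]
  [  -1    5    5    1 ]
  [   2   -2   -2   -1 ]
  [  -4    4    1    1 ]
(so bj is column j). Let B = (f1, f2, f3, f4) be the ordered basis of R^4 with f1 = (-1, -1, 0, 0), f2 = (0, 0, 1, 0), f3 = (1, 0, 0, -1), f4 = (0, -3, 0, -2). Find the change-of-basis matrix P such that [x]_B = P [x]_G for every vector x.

Take x = bj: its G-coordinates are the j-th standard unit vector, so P e_j — column j of P — equals [bj]_B.
b1 = -2f1 + 2f2 + 2f3 + f4, giving column 1 = (-2, 2, 2, 1); repeating for each j gives P = [[-2, 1, -2, 2], [2, -2, -2, -1], [2, 0, 1, 1], [1, -2, -1, -1]].

[[-2, 1, -2, 2], [2, -2, -2, -1], [2, 0, 1, 1], [1, -2, -1, -1]]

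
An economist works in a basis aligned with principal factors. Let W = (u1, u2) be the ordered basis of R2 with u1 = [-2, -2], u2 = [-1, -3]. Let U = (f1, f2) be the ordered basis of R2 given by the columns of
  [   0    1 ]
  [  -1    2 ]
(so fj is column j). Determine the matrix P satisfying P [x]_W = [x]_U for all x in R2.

Take x = uj: its W-coordinates are the j-th standard unit vector, so P e_j — column j of P — equals [uj]_U.
u1 = -2f1 - 2f2, giving column 1 = [-2, -2]; repeating for each j gives P = [[-2, 1], [-2, -1]].

[[-2, 1], [-2, -1]]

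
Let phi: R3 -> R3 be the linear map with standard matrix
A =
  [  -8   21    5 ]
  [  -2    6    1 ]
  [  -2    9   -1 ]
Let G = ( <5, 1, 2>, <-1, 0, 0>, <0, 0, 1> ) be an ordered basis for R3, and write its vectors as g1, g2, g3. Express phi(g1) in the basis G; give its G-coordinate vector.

Column 1 of [phi]_G is the G-coordinate vector of phi(g1).
In standard coordinates phi(g1) = A g1 = <-9, -2, -3>.
Converting to G: <-9, -2, -3> = -2g1 - g2 + g3, so the coordinate vector is <-2, -1, 1>.

<-2, -1, 1>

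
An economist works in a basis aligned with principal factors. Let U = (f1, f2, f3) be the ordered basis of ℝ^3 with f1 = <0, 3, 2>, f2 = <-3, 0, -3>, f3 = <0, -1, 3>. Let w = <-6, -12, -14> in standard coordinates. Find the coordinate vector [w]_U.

<-4, 2, 0>

[w]_U is the unique c with M c = w, where M has columns f1, ..., f3.
Gaussian elimination on [M | w] yields c = (-4, 2, 0).
Check: -4f1 + 2f2 + 0·f3 = <-6, -12, -14>.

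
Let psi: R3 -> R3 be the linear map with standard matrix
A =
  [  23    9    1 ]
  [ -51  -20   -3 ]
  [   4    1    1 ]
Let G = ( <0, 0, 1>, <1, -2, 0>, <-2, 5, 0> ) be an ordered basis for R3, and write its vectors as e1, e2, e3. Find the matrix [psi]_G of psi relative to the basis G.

With P the matrix whose columns are e1, ..., e3, [psi]_G = P^(-1) A P.
Column by column: psi(e1) = A e1 = <1, -3, 1>; its G-coordinates <1, -1, -1> give column 1.
Continuing for each basis vector yields [psi]_G = [[1, 2, -3], [-1, 3, -1], [-1, -1, 0]].

[[1, 2, -3], [-1, 3, -1], [-1, -1, 0]]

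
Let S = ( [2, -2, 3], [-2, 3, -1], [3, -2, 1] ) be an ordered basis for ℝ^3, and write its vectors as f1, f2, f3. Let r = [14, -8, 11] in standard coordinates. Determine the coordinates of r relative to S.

[3, 2, 4]

[r]_S is the unique c with M c = r, where M has columns f1, ..., f3.
Row-reducing the augmented matrix [M | r] gives c = (3, 2, 4).
Check: 3f1 + 2f2 + 4f3 = [14, -8, 11].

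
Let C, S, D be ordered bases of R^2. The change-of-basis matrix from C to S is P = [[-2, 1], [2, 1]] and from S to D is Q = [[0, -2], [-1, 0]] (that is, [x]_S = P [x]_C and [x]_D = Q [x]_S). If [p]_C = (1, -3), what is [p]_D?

First [p]_S = P [p]_C = (-5, -1).
Then [p]_D = Q [p]_S = (2, 5).

(2, 5)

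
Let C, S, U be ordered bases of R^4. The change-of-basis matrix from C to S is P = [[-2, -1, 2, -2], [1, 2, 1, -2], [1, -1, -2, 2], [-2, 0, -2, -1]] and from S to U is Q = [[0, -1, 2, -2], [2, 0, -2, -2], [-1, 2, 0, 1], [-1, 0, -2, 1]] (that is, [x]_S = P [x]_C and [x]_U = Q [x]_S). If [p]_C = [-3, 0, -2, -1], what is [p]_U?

First [p]_S = P [p]_C = [4, -3, -1, 11].
Then [p]_U = Q [p]_S = [-21, -12, 1, 9].

[-21, -12, 1, 9]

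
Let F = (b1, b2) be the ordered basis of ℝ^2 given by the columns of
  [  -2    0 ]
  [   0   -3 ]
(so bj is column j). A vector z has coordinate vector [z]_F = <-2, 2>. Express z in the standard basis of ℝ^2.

The coordinates say z = -2b1 + 2b2; adding the scaled basis vectors gives <4, -6>.

<4, -6>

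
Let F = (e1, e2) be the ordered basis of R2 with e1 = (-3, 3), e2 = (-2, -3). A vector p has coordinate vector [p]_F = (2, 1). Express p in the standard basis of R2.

(-8, 3)

p = M [p]_F, where M has columns e1, e2.
Carrying out the matrix-vector product, p = (-8, 3).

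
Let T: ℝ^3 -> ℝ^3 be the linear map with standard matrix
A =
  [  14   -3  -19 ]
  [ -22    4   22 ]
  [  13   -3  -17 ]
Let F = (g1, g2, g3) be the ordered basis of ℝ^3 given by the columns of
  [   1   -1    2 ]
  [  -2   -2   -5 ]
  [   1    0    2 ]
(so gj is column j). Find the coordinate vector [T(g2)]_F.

<-3, 1, -2>

Column 2 of [T]_F is the F-coordinate vector of T(g2).
In standard coordinates T(g2) = A g2 = <-8, 14, -7>.
Converting to F: <-8, 14, -7> = -3g1 + g2 - 2g3, so the coordinate vector is <-3, 1, -2>.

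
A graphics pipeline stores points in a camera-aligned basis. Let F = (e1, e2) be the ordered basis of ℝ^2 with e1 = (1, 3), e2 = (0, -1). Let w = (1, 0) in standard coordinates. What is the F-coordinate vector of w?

We seek scalars with c_1 e1 + c_2 e2 = w; equivalently solve M c = w where the columns of M are e1, e2.
System: c_1 + 0c_2 = 1, 3c_1 - c_2 = 0; solving gives c_1 = 1, c_2 = 3.
Check: e1 + 3e2 = (1, 0).

(1, 3)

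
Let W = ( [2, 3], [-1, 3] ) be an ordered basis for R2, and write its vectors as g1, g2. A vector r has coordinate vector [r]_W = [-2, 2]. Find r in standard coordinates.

[-6, 0]

r = M [r]_W, where M has columns g1, g2.
Carrying out the matrix-vector product, r = [-6, 0].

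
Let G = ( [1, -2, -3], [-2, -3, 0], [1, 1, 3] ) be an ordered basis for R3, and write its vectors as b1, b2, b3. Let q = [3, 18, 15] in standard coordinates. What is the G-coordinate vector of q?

[q]_G is the unique c with M c = q, where M has columns b1, ..., b3.
Gaussian elimination on [M | q] yields c = (-4, -3, 1).
Check: -4b1 - 3b2 + b3 = [3, 18, 15].

[-4, -3, 1]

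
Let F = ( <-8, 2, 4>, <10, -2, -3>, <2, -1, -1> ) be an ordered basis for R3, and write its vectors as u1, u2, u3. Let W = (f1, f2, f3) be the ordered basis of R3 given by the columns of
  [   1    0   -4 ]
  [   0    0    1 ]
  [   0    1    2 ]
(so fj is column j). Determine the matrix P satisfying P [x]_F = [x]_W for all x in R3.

[[0, 2, -2], [0, 1, 1], [2, -2, -1]]

Take x = uj: its F-coordinates are the j-th standard unit vector, so P e_j — column j of P — equals [uj]_W.
u1 = 0·f1 + 0·f2 + 2f3, giving column 1 = <0, 0, 2>; repeating for each j gives P = [[0, 2, -2], [0, 1, 1], [2, -2, -1]].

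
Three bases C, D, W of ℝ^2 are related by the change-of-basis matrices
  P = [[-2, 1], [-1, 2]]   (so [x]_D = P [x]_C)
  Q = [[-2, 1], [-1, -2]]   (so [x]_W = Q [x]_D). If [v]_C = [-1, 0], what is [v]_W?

[-3, -4]

Apply P to get D-coordinates [2, 1], then Q to get W-coordinates.
The result is [v]_W = [-3, -4].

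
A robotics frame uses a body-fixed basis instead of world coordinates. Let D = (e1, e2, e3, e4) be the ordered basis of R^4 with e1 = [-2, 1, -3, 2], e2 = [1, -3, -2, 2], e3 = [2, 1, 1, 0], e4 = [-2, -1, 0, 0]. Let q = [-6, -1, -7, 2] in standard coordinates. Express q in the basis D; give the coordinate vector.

[1, 0, -4, -2]

Write q = c_1 e1 + ... + c_4 e4 and solve for the c_i.
Row-reducing the augmented matrix [M | q] gives c = (1, 0, -4, -2).
Check: e1 + 0·e2 - 4e3 - 2e4 = [-6, -1, -7, 2].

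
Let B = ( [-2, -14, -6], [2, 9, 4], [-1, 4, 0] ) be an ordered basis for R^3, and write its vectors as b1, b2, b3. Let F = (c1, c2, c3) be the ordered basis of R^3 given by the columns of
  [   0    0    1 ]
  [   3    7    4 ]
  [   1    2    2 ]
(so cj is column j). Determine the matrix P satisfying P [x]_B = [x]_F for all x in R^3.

[[-2, -2, -2], [0, 1, 2], [-2, 2, -1]]

Column j of P is [bj]_F, since P maps B-coordinates to F-coordinates.
Expressing b1 in F: b1 = -2c1 + 0·c2 - 2c3, so column 1 of P is [-2, 0, -2].
Doing the same for each bj gives P = [[-2, -2, -2], [0, 1, 2], [-2, 2, -1]].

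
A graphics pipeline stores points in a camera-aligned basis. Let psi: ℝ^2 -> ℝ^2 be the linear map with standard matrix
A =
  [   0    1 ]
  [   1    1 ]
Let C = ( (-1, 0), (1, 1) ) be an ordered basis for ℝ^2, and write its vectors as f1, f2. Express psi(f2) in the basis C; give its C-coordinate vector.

Compute psi(f2) = A f2 = (1, 2) in standard coordinates.
Then write this in C-coordinates: solve for y in y_1 f1 + y_2 f2 = (1, 2).
This gives y = (1, 2), which is column 2 of [psi]_C.

(1, 2)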